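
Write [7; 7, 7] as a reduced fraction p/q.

357/50

Using pₖ = aₖpₖ₋₁ + pₖ₋₂ and qₖ = aₖqₖ₋₁ + qₖ₋₂:
  k=0: a=7, p=7, q=1
  k=1: a=7, p=50, q=7
  k=2: a=7, p=357, q=50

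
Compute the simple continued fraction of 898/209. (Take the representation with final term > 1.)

[4; 3, 2, 1, 2, 3, 2]

898 = 4×209 + 62
209 = 3×62 + 23
62 = 2×23 + 16
23 = 1×16 + 7
16 = 2×7 + 2
7 = 3×2 + 1
2 = 2×1 + 0  (stop)
So 898/209 = [4; 3, 2, 1, 2, 3, 2].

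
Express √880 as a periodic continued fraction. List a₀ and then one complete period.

[29; 1, 1, 1, 58]

a₀ = ⌊√880⌋ = 29.
With m₀=0, d₀=1 and mₖ₊₁ = dₖaₖ − mₖ, dₖ₊₁ = (n − mₖ₊₁²)/dₖ, aₖ₊₁ = ⌊(a₀+mₖ₊₁)/dₖ₊₁⌋:
  k=1: m=29, d=39, a=1
  k=2: m=10, d=20, a=1
  k=3: m=10, d=39, a=1
  k=4: m=29, d=1, a=58
d=1 and a=2a₀=58 at k=4, so the next step gives (m, d) = (29, 39) again — its k=1 value — and the period has length 4.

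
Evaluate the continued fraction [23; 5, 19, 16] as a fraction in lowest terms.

35748/1541

Using pₖ = aₖpₖ₋₁ + pₖ₋₂ and qₖ = aₖqₖ₋₁ + qₖ₋₂:
  k=0: a=23, p=23, q=1
  k=1: a=5, p=116, q=5
  k=2: a=19, p=2227, q=96
  k=3: a=16, p=35748, q=1541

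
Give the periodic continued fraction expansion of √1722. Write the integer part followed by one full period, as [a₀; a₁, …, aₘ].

[41; 2, 82]

a₀ = ⌊√1722⌋ = 41.
With m₀=0, d₀=1 and mₖ₊₁ = dₖaₖ − mₖ, dₖ₊₁ = (n − mₖ₊₁²)/dₖ, aₖ₊₁ = ⌊(a₀+mₖ₊₁)/dₖ₊₁⌋:
  k=1: m=41, d=41, a=2
  k=2: m=41, d=1, a=82
d=1 and a=2a₀=82 at k=2, so the next step gives (m, d) = (41, 41) again — its k=1 value — and the period has length 2.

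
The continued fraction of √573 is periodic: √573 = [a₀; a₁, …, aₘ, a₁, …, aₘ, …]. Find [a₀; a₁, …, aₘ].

a₀ = ⌊√573⌋ = 23.
With m₀=0, d₀=1 and mₖ₊₁ = dₖaₖ − mₖ, dₖ₊₁ = (n − mₖ₊₁²)/dₖ, aₖ₊₁ = ⌊(a₀+mₖ₊₁)/dₖ₊₁⌋:
  k=1: m=23, d=44, a=1
  k=2: m=21, d=3, a=14
  k=3: m=21, d=44, a=1
  k=4: m=23, d=1, a=46
d=1 and a=2a₀=46 at k=4, so the next step gives (m, d) = (23, 44) again — its k=1 value — and the period has length 4.

[23; 1, 14, 1, 46]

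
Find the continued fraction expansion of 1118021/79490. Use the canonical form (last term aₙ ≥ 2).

1118021 = 14*79490 + 5161
79490 = 15*5161 + 2075
5161 = 2*2075 + 1011
2075 = 2*1011 + 53
1011 = 19*53 + 4
53 = 13*4 + 1
4 = 4*1 + 0  (stop)
So 1118021/79490 = [14; 15, 2, 2, 19, 13, 4].

[14; 15, 2, 2, 19, 13, 4]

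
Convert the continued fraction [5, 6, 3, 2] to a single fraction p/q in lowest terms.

Using pₖ = aₖpₖ₋₁ + pₖ₋₂ and qₖ = aₖqₖ₋₁ + qₖ₋₂:
  k=0: a=5, p=5, q=1
  k=1: a=6, p=31, q=6
  k=2: a=3, p=98, q=19
  k=3: a=2, p=227, q=44

227/44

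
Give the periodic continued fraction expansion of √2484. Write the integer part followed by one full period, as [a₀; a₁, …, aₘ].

a₀ = ⌊√2484⌋ = 49.
With m₀=0, d₀=1 and mₖ₊₁ = dₖaₖ − mₖ, dₖ₊₁ = (n − mₖ₊₁²)/dₖ, aₖ₊₁ = ⌊(a₀+mₖ₊₁)/dₖ₊₁⌋:
  k=1: m=49, d=83, a=1
  k=2: m=34, d=16, a=5
  k=3: m=46, d=23, a=4
  k=4: m=46, d=16, a=5
  k=5: m=34, d=83, a=1
  k=6: m=49, d=1, a=98
d=1 and a=2a₀=98 at k=6, so the next step gives (m, d) = (49, 83) again — its k=1 value — and the period has length 6.

[49; 1, 5, 4, 5, 1, 98]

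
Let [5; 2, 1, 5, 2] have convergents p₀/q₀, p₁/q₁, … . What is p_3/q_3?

91/17

Using pₖ = aₖpₖ₋₁ + pₖ₋₂, qₖ = aₖqₖ₋₁ + qₖ₋₂ (with p₋₁=1, p₋₂=0, q₋₁=0, q₋₂=1):
  k=0: a=5, p=5, q=1
  k=1: a=2, p=11, q=2
  k=2: a=1, p=16, q=3
  k=3: a=5, p=91, q=17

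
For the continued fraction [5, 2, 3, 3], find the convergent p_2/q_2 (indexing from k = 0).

Using pₖ = aₖpₖ₋₁ + pₖ₋₂, qₖ = aₖqₖ₋₁ + qₖ₋₂ (with p₋₁=1, p₋₂=0, q₋₁=0, q₋₂=1):
  k=0: a=5, p=5, q=1
  k=1: a=2, p=11, q=2
  k=2: a=3, p=38, q=7

38/7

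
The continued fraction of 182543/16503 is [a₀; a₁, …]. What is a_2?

182543 = 11·16503 + 1010   →  a_0 = 11
16503 = 16·1010 + 343   →  a_1 = 16
1010 = 2·343 + 324   →  a_2 = 2

2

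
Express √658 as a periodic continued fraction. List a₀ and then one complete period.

[25; 1, 1, 1, 6, 1, 1, 1, 50]

a₀ = ⌊√658⌋ = 25.
With m₀=0, d₀=1 and mₖ₊₁ = dₖaₖ − mₖ, dₖ₊₁ = (n − mₖ₊₁²)/dₖ, aₖ₊₁ = ⌊(a₀+mₖ₊₁)/dₖ₊₁⌋:
  k=1: m=25, d=33, a=1
  k=2: m=8, d=18, a=1
  k=3: m=10, d=31, a=1
  k=4: m=21, d=7, a=6
  k=5: m=21, d=31, a=1
  k=6: m=10, d=18, a=1
  k=7: m=8, d=33, a=1
  k=8: m=25, d=1, a=50
d=1 and a=2a₀=50 at k=8, so the next step gives (m, d) = (25, 33) again — its k=1 value — and the period has length 8.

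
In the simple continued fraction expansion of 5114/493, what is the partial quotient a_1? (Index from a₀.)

5114 = 10·493 + 184   →  a_0 = 10
493 = 2·184 + 125   →  a_1 = 2

2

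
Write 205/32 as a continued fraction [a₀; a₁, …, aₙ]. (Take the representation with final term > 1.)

205 = 6*32 + 13
32 = 2*13 + 6
13 = 2*6 + 1
6 = 6*1 + 0  (stop)
So 205/32 = [6; 2, 2, 6].

[6; 2, 2, 6]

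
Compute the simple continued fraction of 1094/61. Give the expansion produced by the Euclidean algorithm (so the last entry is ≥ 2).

1094 = 17·61 + 57
61 = 1·57 + 4
57 = 14·4 + 1
4 = 4·1 + 0  (stop)
So 1094/61 = [17; 1, 14, 4].

[17; 1, 14, 4]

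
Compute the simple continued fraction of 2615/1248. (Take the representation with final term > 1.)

[2; 10, 2, 19, 3]

2615 = 2·1248 + 119
1248 = 10·119 + 58
119 = 2·58 + 3
58 = 19·3 + 1
3 = 3·1 + 0  (stop)
So 2615/1248 = [2; 10, 2, 19, 3].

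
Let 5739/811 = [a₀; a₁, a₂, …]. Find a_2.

12

5739 = 7·811 + 62   →  a_0 = 7
811 = 13·62 + 5   →  a_1 = 13
62 = 12·5 + 2   →  a_2 = 12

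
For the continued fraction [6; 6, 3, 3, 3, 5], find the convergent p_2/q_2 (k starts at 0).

117/19

Using pₖ = aₖpₖ₋₁ + pₖ₋₂, qₖ = aₖqₖ₋₁ + qₖ₋₂ (with p₋₁=1, p₋₂=0, q₋₁=0, q₋₂=1):
  k=0: a=6, p=6, q=1
  k=1: a=6, p=37, q=6
  k=2: a=3, p=117, q=19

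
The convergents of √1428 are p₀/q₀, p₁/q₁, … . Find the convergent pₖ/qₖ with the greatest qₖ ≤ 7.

189/5

√1428 = [37; 1, 3, 1, 2, 1, 3, 1, 74, …] (period length 8).
Convergents:
  p_0/q_0 = 37/1
  p_1/q_1 = 38/1
  p_2/q_2 = 151/4
  p_3/q_3 = 189/5
  p_4/q_4 = 529/14
q_3 = 5 ≤ 7 < 14 = q_4, so the answer is 189/5.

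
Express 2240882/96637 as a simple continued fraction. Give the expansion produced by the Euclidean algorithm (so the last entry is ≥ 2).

2240882 = 23×96637 + 18231
96637 = 5×18231 + 5482
18231 = 3×5482 + 1785
5482 = 3×1785 + 127
1785 = 14×127 + 7
127 = 18×7 + 1
7 = 7×1 + 0  (stop)
So 2240882/96637 = [23; 5, 3, 3, 14, 18, 7].

[23; 5, 3, 3, 14, 18, 7]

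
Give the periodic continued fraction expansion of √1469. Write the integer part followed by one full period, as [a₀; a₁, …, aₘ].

[38; 3, 18, 1, 4, 1, 18, 3, 76]

a₀ = ⌊√1469⌋ = 38.
With m₀=0, d₀=1 and mₖ₊₁ = dₖaₖ − mₖ, dₖ₊₁ = (n − mₖ₊₁²)/dₖ, aₖ₊₁ = ⌊(a₀+mₖ₊₁)/dₖ₊₁⌋:
  k=1: m=38, d=25, a=3
  k=2: m=37, d=4, a=18
  k=3: m=35, d=61, a=1
  k=4: m=26, d=13, a=4
  k=5: m=26, d=61, a=1
  k=6: m=35, d=4, a=18
  k=7: m=37, d=25, a=3
  k=8: m=38, d=1, a=76
d=1 and a=2a₀=76 at k=8, so the next step gives (m, d) = (38, 25) again — its k=1 value — and the period has length 8.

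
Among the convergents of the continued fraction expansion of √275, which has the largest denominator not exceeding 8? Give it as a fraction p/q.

√275 = [16; 1, 1, 2, 1, 1, 32, …] (period length 6).
Convergents:
  p_0/q_0 = 16/1
  p_1/q_1 = 17/1
  p_2/q_2 = 33/2
  p_3/q_3 = 83/5
  p_4/q_4 = 116/7
  p_5/q_5 = 199/12
q_4 = 7 ≤ 8 < 12 = q_5, so the answer is 116/7.

116/7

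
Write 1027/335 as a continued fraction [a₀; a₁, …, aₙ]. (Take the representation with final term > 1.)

[3; 15, 4, 2, 2]

1027 = 3×335 + 22
335 = 15×22 + 5
22 = 4×5 + 2
5 = 2×2 + 1
2 = 2×1 + 0  (stop)
So 1027/335 = [3; 15, 4, 2, 2].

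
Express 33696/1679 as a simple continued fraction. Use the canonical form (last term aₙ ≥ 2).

[20; 14, 2, 9, 6]

33696 = 20*1679 + 116
1679 = 14*116 + 55
116 = 2*55 + 6
55 = 9*6 + 1
6 = 6*1 + 0  (stop)
So 33696/1679 = [20; 14, 2, 9, 6].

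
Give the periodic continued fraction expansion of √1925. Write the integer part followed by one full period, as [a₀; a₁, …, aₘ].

a₀ = ⌊√1925⌋ = 43.
With m₀=0, d₀=1 and mₖ₊₁ = dₖaₖ − mₖ, dₖ₊₁ = (n − mₖ₊₁²)/dₖ, aₖ₊₁ = ⌊(a₀+mₖ₊₁)/dₖ₊₁⌋:
  k=1: m=43, d=76, a=1
  k=2: m=33, d=11, a=6
  k=3: m=33, d=76, a=1
  k=4: m=43, d=1, a=86
d=1 and a=2a₀=86 at k=4, so the next step gives (m, d) = (43, 76) again — its k=1 value — and the period has length 4.

[43; 1, 6, 1, 86]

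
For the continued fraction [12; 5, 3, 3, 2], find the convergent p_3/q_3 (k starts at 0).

646/53

Using pₖ = aₖpₖ₋₁ + pₖ₋₂, qₖ = aₖqₖ₋₁ + qₖ₋₂ (with p₋₁=1, p₋₂=0, q₋₁=0, q₋₂=1):
  k=0: a=12, p=12, q=1
  k=1: a=5, p=61, q=5
  k=2: a=3, p=195, q=16
  k=3: a=3, p=646, q=53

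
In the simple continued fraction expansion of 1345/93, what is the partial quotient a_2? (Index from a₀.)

6

1345 = 14·93 + 43   →  a_0 = 14
93 = 2·43 + 7   →  a_1 = 2
43 = 6·7 + 1   →  a_2 = 6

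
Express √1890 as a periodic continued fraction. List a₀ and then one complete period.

[43; 2, 9, 6, 9, 2, 86]

a₀ = ⌊√1890⌋ = 43.
With m₀=0, d₀=1 and mₖ₊₁ = dₖaₖ − mₖ, dₖ₊₁ = (n − mₖ₊₁²)/dₖ, aₖ₊₁ = ⌊(a₀+mₖ₊₁)/dₖ₊₁⌋:
  k=1: m=43, d=41, a=2
  k=2: m=39, d=9, a=9
  k=3: m=42, d=14, a=6
  k=4: m=42, d=9, a=9
  k=5: m=39, d=41, a=2
  k=6: m=43, d=1, a=86
d=1 and a=2a₀=86 at k=6, so the next step gives (m, d) = (43, 41) again — its k=1 value — and the period has length 6.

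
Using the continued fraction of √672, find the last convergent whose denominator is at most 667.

√672 = [25; 1, 11, 1, 50, …] (period length 4).
Convergents:
  p_0/q_0 = 25/1
  p_1/q_1 = 26/1
  p_2/q_2 = 311/12
  p_3/q_3 = 337/13
  p_4/q_4 = 17161/662
  p_5/q_5 = 17498/675
q_4 = 662 ≤ 667 < 675 = q_5, so the answer is 17161/662.

17161/662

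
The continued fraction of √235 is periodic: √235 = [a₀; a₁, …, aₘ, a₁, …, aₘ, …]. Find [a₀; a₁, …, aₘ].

a₀ = ⌊√235⌋ = 15.

[15; 3, 30]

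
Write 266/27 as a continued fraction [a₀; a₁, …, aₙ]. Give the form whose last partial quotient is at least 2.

[9; 1, 5, 1, 3]

266 = 9*27 + 23
27 = 1*23 + 4
23 = 5*4 + 3
4 = 1*3 + 1
3 = 3*1 + 0  (stop)
So 266/27 = [9; 1, 5, 1, 3].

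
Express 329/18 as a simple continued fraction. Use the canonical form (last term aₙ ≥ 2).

329 = 18*18 + 5
18 = 3*5 + 3
5 = 1*3 + 2
3 = 1*2 + 1
2 = 2*1 + 0  (stop)
So 329/18 = [18; 3, 1, 1, 2].

[18; 3, 1, 1, 2]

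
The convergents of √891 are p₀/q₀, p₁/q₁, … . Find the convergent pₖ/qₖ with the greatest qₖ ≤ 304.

√891 = [29; 1, 5, 1, 1, 1, 5, 1, 58, …] (period length 8).
Convergents:
  p_0/q_0 = 29/1
  p_1/q_1 = 30/1
  p_2/q_2 = 179/6
  p_3/q_3 = 209/7
  p_4/q_4 = 388/13
  p_5/q_5 = 597/20
  p_6/q_6 = 3373/113
  p_7/q_7 = 3970/133
  p_8/q_8 = 233633/7827
q_7 = 133 ≤ 304 < 7827 = q_8, so the answer is 3970/133.

3970/133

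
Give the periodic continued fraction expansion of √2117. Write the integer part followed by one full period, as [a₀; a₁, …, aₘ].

[46; 92]

a₀ = ⌊√2117⌋ = 46.
With m₀=0, d₀=1 and mₖ₊₁ = dₖaₖ − mₖ, dₖ₊₁ = (n − mₖ₊₁²)/dₖ, aₖ₊₁ = ⌊(a₀+mₖ₊₁)/dₖ₊₁⌋:
  k=1: m=46, d=1, a=92
d=1 and a=2a₀=92 at k=1, so the next step gives (m, d) = (46, 1) again — its k=1 value — and the period has length 1.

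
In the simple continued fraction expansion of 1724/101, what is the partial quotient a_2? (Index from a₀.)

1724 = 17·101 + 7   →  a_0 = 17
101 = 14·7 + 3   →  a_1 = 14
7 = 2·3 + 1   →  a_2 = 2

2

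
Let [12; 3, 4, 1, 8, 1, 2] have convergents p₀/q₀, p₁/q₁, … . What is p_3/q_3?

197/16

Using pₖ = aₖpₖ₋₁ + pₖ₋₂, qₖ = aₖqₖ₋₁ + qₖ₋₂ (with p₋₁=1, p₋₂=0, q₋₁=0, q₋₂=1):
  k=0: a=12, p=12, q=1
  k=1: a=3, p=37, q=3
  k=2: a=4, p=160, q=13
  k=3: a=1, p=197, q=16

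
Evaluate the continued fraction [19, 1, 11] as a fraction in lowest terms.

Using pₖ = aₖpₖ₋₁ + pₖ₋₂ and qₖ = aₖqₖ₋₁ + qₖ₋₂:
  k=0: a=19, p=19, q=1
  k=1: a=1, p=20, q=1
  k=2: a=11, p=239, q=12

239/12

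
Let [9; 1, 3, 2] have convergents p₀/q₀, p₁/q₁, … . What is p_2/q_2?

Using pₖ = aₖpₖ₋₁ + pₖ₋₂, qₖ = aₖqₖ₋₁ + qₖ₋₂ (with p₋₁=1, p₋₂=0, q₋₁=0, q₋₂=1):
  k=0: a=9, p=9, q=1
  k=1: a=1, p=10, q=1
  k=2: a=3, p=39, q=4

39/4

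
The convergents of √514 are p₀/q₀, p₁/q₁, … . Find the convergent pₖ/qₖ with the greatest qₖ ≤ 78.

1519/67

√514 = [22; 1, 2, 22, 2, 1, 44, …] (period length 6).
Convergents:
  p_0/q_0 = 22/1
  p_1/q_1 = 23/1
  p_2/q_2 = 68/3
  p_3/q_3 = 1519/67
  p_4/q_4 = 3106/137
q_3 = 67 ≤ 78 < 137 = q_4, so the answer is 1519/67.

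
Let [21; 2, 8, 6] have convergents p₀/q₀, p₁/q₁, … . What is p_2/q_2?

Using pₖ = aₖpₖ₋₁ + pₖ₋₂, qₖ = aₖqₖ₋₁ + qₖ₋₂ (with p₋₁=1, p₋₂=0, q₋₁=0, q₋₂=1):
  k=0: a=21, p=21, q=1
  k=1: a=2, p=43, q=2
  k=2: a=8, p=365, q=17

365/17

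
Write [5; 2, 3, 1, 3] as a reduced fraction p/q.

Using pₖ = aₖpₖ₋₁ + pₖ₋₂ and qₖ = aₖqₖ₋₁ + qₖ₋₂:
  k=0: a=5, p=5, q=1
  k=1: a=2, p=11, q=2
  k=2: a=3, p=38, q=7
  k=3: a=1, p=49, q=9
  k=4: a=3, p=185, q=34

185/34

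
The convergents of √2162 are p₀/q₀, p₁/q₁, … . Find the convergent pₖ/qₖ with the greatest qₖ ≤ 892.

√2162 = [46; 2, 92, …] (period length 2).
Convergents:
  p_0/q_0 = 46/1
  p_1/q_1 = 93/2
  p_2/q_2 = 8602/185
  p_3/q_3 = 17297/372
  p_4/q_4 = 1599926/34409
q_3 = 372 ≤ 892 < 34409 = q_4, so the answer is 17297/372.

17297/372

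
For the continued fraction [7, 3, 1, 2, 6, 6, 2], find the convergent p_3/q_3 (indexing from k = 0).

Using pₖ = aₖpₖ₋₁ + pₖ₋₂, qₖ = aₖqₖ₋₁ + qₖ₋₂ (with p₋₁=1, p₋₂=0, q₋₁=0, q₋₂=1):
  k=0: a=7, p=7, q=1
  k=1: a=3, p=22, q=3
  k=2: a=1, p=29, q=4
  k=3: a=2, p=80, q=11

80/11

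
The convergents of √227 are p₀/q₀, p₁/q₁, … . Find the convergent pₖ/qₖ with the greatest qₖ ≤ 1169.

6795/451

√227 = [15; 15, 30, …] (period length 2).
Convergents:
  p_0/q_0 = 15/1
  p_1/q_1 = 226/15
  p_2/q_2 = 6795/451
  p_3/q_3 = 102151/6780
q_2 = 451 ≤ 1169 < 6780 = q_3, so the answer is 6795/451.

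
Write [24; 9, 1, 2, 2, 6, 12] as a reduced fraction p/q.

Using pₖ = aₖpₖ₋₁ + pₖ₋₂ and qₖ = aₖqₖ₋₁ + qₖ₋₂:
  k=0: a=24, p=24, q=1
  k=1: a=9, p=217, q=9
  k=2: a=1, p=241, q=10
  k=3: a=2, p=699, q=29
  k=4: a=2, p=1639, q=68
  k=5: a=6, p=10533, q=437
  k=6: a=12, p=128035, q=5312

128035/5312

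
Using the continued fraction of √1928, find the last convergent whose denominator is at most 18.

√1928 = [43; 1, 9, 1, 86, …] (period length 4).
Convergents:
  p_0/q_0 = 43/1
  p_1/q_1 = 44/1
  p_2/q_2 = 439/10
  p_3/q_3 = 483/11
  p_4/q_4 = 41977/956
q_3 = 11 ≤ 18 < 956 = q_4, so the answer is 483/11.

483/11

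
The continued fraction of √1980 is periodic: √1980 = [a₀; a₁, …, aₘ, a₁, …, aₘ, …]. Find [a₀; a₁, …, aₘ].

[44; 2, 88]

a₀ = ⌊√1980⌋ = 44.
With m₀=0, d₀=1 and mₖ₊₁ = dₖaₖ − mₖ, dₖ₊₁ = (n − mₖ₊₁²)/dₖ, aₖ₊₁ = ⌊(a₀+mₖ₊₁)/dₖ₊₁⌋:
  k=1: m=44, d=44, a=2
  k=2: m=44, d=1, a=88
d=1 and a=2a₀=88 at k=2, so the next step gives (m, d) = (44, 44) again — its k=1 value — and the period has length 2.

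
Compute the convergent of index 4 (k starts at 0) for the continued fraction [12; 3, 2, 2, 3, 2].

713/58

Using pₖ = aₖpₖ₋₁ + pₖ₋₂, qₖ = aₖqₖ₋₁ + qₖ₋₂ (with p₋₁=1, p₋₂=0, q₋₁=0, q₋₂=1):
  k=0: a=12, p=12, q=1
  k=1: a=3, p=37, q=3
  k=2: a=2, p=86, q=7
  k=3: a=2, p=209, q=17
  k=4: a=3, p=713, q=58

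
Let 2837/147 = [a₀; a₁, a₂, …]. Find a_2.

2837 = 19·147 + 44   →  a_0 = 19
147 = 3·44 + 15   →  a_1 = 3
44 = 2·15 + 14   →  a_2 = 2

2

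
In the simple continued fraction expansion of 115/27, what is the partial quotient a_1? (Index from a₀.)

115 = 4·27 + 7   →  a_0 = 4
27 = 3·7 + 6   →  a_1 = 3

3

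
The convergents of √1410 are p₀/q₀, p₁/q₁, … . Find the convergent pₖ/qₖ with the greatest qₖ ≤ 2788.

56738/1511

√1410 = [37; 1, 1, 4, 1, 1, 74, …] (period length 6).
Convergents:
  p_0/q_0 = 37/1
  p_1/q_1 = 38/1
  p_2/q_2 = 75/2
  p_3/q_3 = 338/9
  p_4/q_4 = 413/11
  p_5/q_5 = 751/20
  p_6/q_6 = 55987/1491
  p_7/q_7 = 56738/1511
  p_8/q_8 = 112725/3002
q_7 = 1511 ≤ 2788 < 3002 = q_8, so the answer is 56738/1511.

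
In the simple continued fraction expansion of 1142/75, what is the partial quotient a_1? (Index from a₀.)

1142 = 15·75 + 17   →  a_0 = 15
75 = 4·17 + 7   →  a_1 = 4

4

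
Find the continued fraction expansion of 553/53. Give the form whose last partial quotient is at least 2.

553 = 10*53 + 23
53 = 2*23 + 7
23 = 3*7 + 2
7 = 3*2 + 1
2 = 2*1 + 0  (stop)
So 553/53 = [10; 2, 3, 3, 2].

[10; 2, 3, 3, 2]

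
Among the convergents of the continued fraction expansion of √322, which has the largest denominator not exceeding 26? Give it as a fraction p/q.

√322 = [17; 1, 16, 1, 34, …] (period length 4).
Convergents:
  p_0/q_0 = 17/1
  p_1/q_1 = 18/1
  p_2/q_2 = 305/17
  p_3/q_3 = 323/18
  p_4/q_4 = 11287/629
q_3 = 18 ≤ 26 < 629 = q_4, so the answer is 323/18.

323/18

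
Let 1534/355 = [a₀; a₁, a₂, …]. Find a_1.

1534 = 4·355 + 114   →  a_0 = 4
355 = 3·114 + 13   →  a_1 = 3

3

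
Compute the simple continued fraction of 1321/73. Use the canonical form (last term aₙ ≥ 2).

1321 = 18·73 + 7
73 = 10·7 + 3
7 = 2·3 + 1
3 = 3·1 + 0  (stop)
So 1321/73 = [18; 10, 2, 3].

[18; 10, 2, 3]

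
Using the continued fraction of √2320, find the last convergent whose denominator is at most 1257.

√2320 = [48; 6, 96, …] (period length 2).
Convergents:
  p_0/q_0 = 48/1
  p_1/q_1 = 289/6
  p_2/q_2 = 27792/577
  p_3/q_3 = 167041/3468
q_2 = 577 ≤ 1257 < 3468 = q_3, so the answer is 27792/577.

27792/577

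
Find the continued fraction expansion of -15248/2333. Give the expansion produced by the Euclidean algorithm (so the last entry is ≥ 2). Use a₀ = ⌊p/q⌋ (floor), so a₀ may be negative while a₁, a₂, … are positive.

[-7; 2, 6, 2, 16, 5]

-15248 = -7*2333 + 1083
2333 = 2*1083 + 167
1083 = 6*167 + 81
167 = 2*81 + 5
81 = 16*5 + 1
5 = 5*1 + 0  (stop)
So -15248/2333 = [-7; 2, 6, 2, 16, 5].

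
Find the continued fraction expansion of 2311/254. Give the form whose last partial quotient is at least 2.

2311 = 9×254 + 25
254 = 10×25 + 4
25 = 6×4 + 1
4 = 4×1 + 0  (stop)
So 2311/254 = [9; 10, 6, 4].

[9; 10, 6, 4]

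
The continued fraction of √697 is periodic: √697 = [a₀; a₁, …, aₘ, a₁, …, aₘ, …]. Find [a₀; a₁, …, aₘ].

[26; 2, 2, 52]

a₀ = ⌊√697⌋ = 26.
With m₀=0, d₀=1 and mₖ₊₁ = dₖaₖ − mₖ, dₖ₊₁ = (n − mₖ₊₁²)/dₖ, aₖ₊₁ = ⌊(a₀+mₖ₊₁)/dₖ₊₁⌋:
  k=1: m=26, d=21, a=2
  k=2: m=16, d=21, a=2
  k=3: m=26, d=1, a=52
d=1 and a=2a₀=52 at k=3, so the next step gives (m, d) = (26, 21) again — its k=1 value — and the period has length 3.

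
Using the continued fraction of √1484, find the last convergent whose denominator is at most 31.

√1484 = [38; 1, 1, 10, 1, 1, 76, …] (period length 6).
Convergents:
  p_0/q_0 = 38/1
  p_1/q_1 = 39/1
  p_2/q_2 = 77/2
  p_3/q_3 = 809/21
  p_4/q_4 = 886/23
  p_5/q_5 = 1695/44
q_4 = 23 ≤ 31 < 44 = q_5, so the answer is 886/23.

886/23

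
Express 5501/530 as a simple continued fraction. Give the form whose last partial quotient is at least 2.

[10; 2, 1, 1, 1, 3, 18]

5501 = 10*530 + 201
530 = 2*201 + 128
201 = 1*128 + 73
128 = 1*73 + 55
73 = 1*55 + 18
55 = 3*18 + 1
18 = 18*1 + 0  (stop)
So 5501/530 = [10; 2, 1, 1, 1, 3, 18].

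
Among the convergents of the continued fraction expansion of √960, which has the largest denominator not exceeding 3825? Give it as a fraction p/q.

√960 = [30; 1, 60, …] (period length 2).
Convergents:
  p_0/q_0 = 30/1
  p_1/q_1 = 31/1
  p_2/q_2 = 1890/61
  p_3/q_3 = 1921/62
  p_4/q_4 = 117150/3781
  p_5/q_5 = 119071/3843
q_4 = 3781 ≤ 3825 < 3843 = q_5, so the answer is 117150/3781.

117150/3781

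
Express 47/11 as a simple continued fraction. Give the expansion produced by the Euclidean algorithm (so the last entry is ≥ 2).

[4; 3, 1, 2]

47 = 4·11 + 3
11 = 3·3 + 2
3 = 1·2 + 1
2 = 2·1 + 0  (stop)
So 47/11 = [4; 3, 1, 2].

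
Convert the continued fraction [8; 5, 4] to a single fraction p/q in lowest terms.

Fold from the inside: start with 4/1.
  5 + 1/4 = 21/4
  8 + 4/21 = 172/21

172/21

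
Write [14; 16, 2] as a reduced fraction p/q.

464/33

Fold from the inside: start with 2/1.
  16 + 1/2 = 33/2
  14 + 2/33 = 464/33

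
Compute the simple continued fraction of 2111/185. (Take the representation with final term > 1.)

[11; 2, 2, 3, 3, 3]

2111 = 11·185 + 76
185 = 2·76 + 33
76 = 2·33 + 10
33 = 3·10 + 3
10 = 3·3 + 1
3 = 3·1 + 0  (stop)
So 2111/185 = [11; 2, 2, 3, 3, 3].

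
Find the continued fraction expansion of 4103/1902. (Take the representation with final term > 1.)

4103 = 2×1902 + 299
1902 = 6×299 + 108
299 = 2×108 + 83
108 = 1×83 + 25
83 = 3×25 + 8
25 = 3×8 + 1
8 = 8×1 + 0  (stop)
So 4103/1902 = [2; 6, 2, 1, 3, 3, 8].

[2; 6, 2, 1, 3, 3, 8]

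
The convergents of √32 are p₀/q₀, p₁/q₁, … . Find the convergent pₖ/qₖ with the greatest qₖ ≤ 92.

√32 = [5; 1, 1, 1, 10, …] (period length 4).
Convergents:
  p_0/q_0 = 5/1
  p_1/q_1 = 6/1
  p_2/q_2 = 11/2
  p_3/q_3 = 17/3
  p_4/q_4 = 181/32
  p_5/q_5 = 198/35
  p_6/q_6 = 379/67
  p_7/q_7 = 577/102
q_6 = 67 ≤ 92 < 102 = q_7, so the answer is 379/67.

379/67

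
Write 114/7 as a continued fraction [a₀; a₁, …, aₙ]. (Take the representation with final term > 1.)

114 = 16·7 + 2
7 = 3·2 + 1
2 = 2·1 + 0  (stop)
So 114/7 = [16; 3, 2].

[16; 3, 2]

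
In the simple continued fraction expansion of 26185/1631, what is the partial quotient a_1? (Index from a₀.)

26185 = 16·1631 + 89   →  a_0 = 16
1631 = 18·89 + 29   →  a_1 = 18

18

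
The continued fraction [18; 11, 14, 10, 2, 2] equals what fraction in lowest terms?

146803/8115

Fold from the inside: start with 2/1.
  2 + 1/2 = 5/2
  10 + 2/5 = 52/5
  14 + 5/52 = 733/52
  11 + 52/733 = 8115/733
  18 + 733/8115 = 146803/8115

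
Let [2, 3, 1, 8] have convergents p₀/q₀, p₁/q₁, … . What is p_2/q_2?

Using pₖ = aₖpₖ₋₁ + pₖ₋₂, qₖ = aₖqₖ₋₁ + qₖ₋₂ (with p₋₁=1, p₋₂=0, q₋₁=0, q₋₂=1):
  k=0: a=2, p=2, q=1
  k=1: a=3, p=7, q=3
  k=2: a=1, p=9, q=4

9/4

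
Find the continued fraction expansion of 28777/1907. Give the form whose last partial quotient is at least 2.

28777 = 15·1907 + 172
1907 = 11·172 + 15
172 = 11·15 + 7
15 = 2·7 + 1
7 = 7·1 + 0  (stop)
So 28777/1907 = [15; 11, 11, 2, 7].

[15; 11, 11, 2, 7]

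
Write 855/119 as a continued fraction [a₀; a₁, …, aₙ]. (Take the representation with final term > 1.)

855 = 7×119 + 22
119 = 5×22 + 9
22 = 2×9 + 4
9 = 2×4 + 1
4 = 4×1 + 0  (stop)
So 855/119 = [7; 5, 2, 2, 4].

[7; 5, 2, 2, 4]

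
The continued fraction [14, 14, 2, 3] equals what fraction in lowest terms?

1421/101

Using pₖ = aₖpₖ₋₁ + pₖ₋₂ and qₖ = aₖqₖ₋₁ + qₖ₋₂:
  k=0: a=14, p=14, q=1
  k=1: a=14, p=197, q=14
  k=2: a=2, p=408, q=29
  k=3: a=3, p=1421, q=101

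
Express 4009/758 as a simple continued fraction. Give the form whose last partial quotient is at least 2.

4009 = 5·758 + 219
758 = 3·219 + 101
219 = 2·101 + 17
101 = 5·17 + 16
17 = 1·16 + 1
16 = 16·1 + 0  (stop)
So 4009/758 = [5; 3, 2, 5, 1, 16].

[5; 3, 2, 5, 1, 16]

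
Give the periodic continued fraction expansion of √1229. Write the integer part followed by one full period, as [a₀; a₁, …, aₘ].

a₀ = ⌊√1229⌋ = 35.
With m₀=0, d₀=1 and mₖ₊₁ = dₖaₖ − mₖ, dₖ₊₁ = (n − mₖ₊₁²)/dₖ, aₖ₊₁ = ⌊(a₀+mₖ₊₁)/dₖ₊₁⌋:
  k=1: m=35, d=4, a=17
  k=2: m=33, d=35, a=1
  k=3: m=2, d=35, a=1
  k=4: m=33, d=4, a=17
  k=5: m=35, d=1, a=70
d=1 and a=2a₀=70 at k=5, so the next step gives (m, d) = (35, 4) again — its k=1 value — and the period has length 5.

[35; 17, 1, 1, 17, 70]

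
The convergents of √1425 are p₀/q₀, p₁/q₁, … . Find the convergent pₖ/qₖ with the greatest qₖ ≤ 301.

11287/299

√1425 = [37; 1, 2, 1, 74, …] (period length 4).
Convergents:
  p_0/q_0 = 37/1
  p_1/q_1 = 38/1
  p_2/q_2 = 113/3
  p_3/q_3 = 151/4
  p_4/q_4 = 11287/299
  p_5/q_5 = 11438/303
q_4 = 299 ≤ 301 < 303 = q_5, so the answer is 11287/299.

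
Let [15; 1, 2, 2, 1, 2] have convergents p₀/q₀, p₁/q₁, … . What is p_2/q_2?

47/3

Using pₖ = aₖpₖ₋₁ + pₖ₋₂, qₖ = aₖqₖ₋₁ + qₖ₋₂ (with p₋₁=1, p₋₂=0, q₋₁=0, q₋₂=1):
  k=0: a=15, p=15, q=1
  k=1: a=1, p=16, q=1
  k=2: a=2, p=47, q=3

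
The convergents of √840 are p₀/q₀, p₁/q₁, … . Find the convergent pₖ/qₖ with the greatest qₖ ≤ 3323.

95788/3305

√840 = [28; 1, 56, …] (period length 2).
Convergents:
  p_0/q_0 = 28/1
  p_1/q_1 = 29/1
  p_2/q_2 = 1652/57
  p_3/q_3 = 1681/58
  p_4/q_4 = 95788/3305
  p_5/q_5 = 97469/3363
q_4 = 3305 ≤ 3323 < 3363 = q_5, so the answer is 95788/3305.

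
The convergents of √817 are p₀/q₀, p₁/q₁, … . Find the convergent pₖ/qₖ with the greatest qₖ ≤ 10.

√817 = [28; 1, 1, 2, 1, 1, 56, …] (period length 6).
Convergents:
  p_0/q_0 = 28/1
  p_1/q_1 = 29/1
  p_2/q_2 = 57/2
  p_3/q_3 = 143/5
  p_4/q_4 = 200/7
  p_5/q_5 = 343/12
q_4 = 7 ≤ 10 < 12 = q_5, so the answer is 200/7.

200/7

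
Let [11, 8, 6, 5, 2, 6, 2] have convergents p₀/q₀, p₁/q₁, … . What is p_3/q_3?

Using pₖ = aₖpₖ₋₁ + pₖ₋₂, qₖ = aₖqₖ₋₁ + qₖ₋₂ (with p₋₁=1, p₋₂=0, q₋₁=0, q₋₂=1):
  k=0: a=11, p=11, q=1
  k=1: a=8, p=89, q=8
  k=2: a=6, p=545, q=49
  k=3: a=5, p=2814, q=253

2814/253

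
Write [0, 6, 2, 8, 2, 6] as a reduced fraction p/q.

233/1508

Fold from the inside: start with 6/1.
  2 + 1/6 = 13/6
  8 + 6/13 = 110/13
  2 + 13/110 = 233/110
  6 + 110/233 = 1508/233
  0 + 233/1508 = 233/1508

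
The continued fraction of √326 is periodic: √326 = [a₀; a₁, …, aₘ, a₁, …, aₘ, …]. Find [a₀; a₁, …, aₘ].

[18; 18, 36]

a₀ = ⌊√326⌋ = 18.
With m₀=0, d₀=1 and mₖ₊₁ = dₖaₖ − mₖ, dₖ₊₁ = (n − mₖ₊₁²)/dₖ, aₖ₊₁ = ⌊(a₀+mₖ₊₁)/dₖ₊₁⌋:
  k=1: m=18, d=2, a=18
  k=2: m=18, d=1, a=36
d=1 and a=2a₀=36 at k=2, so the next step gives (m, d) = (18, 2) again — its k=1 value — and the period has length 2.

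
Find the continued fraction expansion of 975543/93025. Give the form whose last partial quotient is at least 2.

975543 = 10×93025 + 45293
93025 = 2×45293 + 2439
45293 = 18×2439 + 1391
2439 = 1×1391 + 1048
1391 = 1×1048 + 343
1048 = 3×343 + 19
343 = 18×19 + 1
19 = 19×1 + 0  (stop)
So 975543/93025 = [10; 2, 18, 1, 1, 3, 18, 19].

[10; 2, 18, 1, 1, 3, 18, 19]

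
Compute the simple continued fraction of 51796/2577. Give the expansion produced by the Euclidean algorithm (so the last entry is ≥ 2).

51796 = 20*2577 + 256
2577 = 10*256 + 17
256 = 15*17 + 1
17 = 17*1 + 0  (stop)
So 51796/2577 = [20; 10, 15, 17].

[20; 10, 15, 17]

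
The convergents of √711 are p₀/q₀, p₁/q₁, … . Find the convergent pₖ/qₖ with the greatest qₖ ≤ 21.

80/3

√711 = [26; 1, 1, 1, 52, …] (period length 4).
Convergents:
  p_0/q_0 = 26/1
  p_1/q_1 = 27/1
  p_2/q_2 = 53/2
  p_3/q_3 = 80/3
  p_4/q_4 = 4213/158
q_3 = 3 ≤ 21 < 158 = q_4, so the answer is 80/3.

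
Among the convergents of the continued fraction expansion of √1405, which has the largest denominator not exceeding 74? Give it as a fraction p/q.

√1405 = [37; 2, 14, 2, 74, …] (period length 4).
Convergents:
  p_0/q_0 = 37/1
  p_1/q_1 = 75/2
  p_2/q_2 = 1087/29
  p_3/q_3 = 2249/60
  p_4/q_4 = 167513/4469
q_3 = 60 ≤ 74 < 4469 = q_4, so the answer is 2249/60.

2249/60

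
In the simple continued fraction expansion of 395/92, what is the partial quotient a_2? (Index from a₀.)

2

395 = 4·92 + 27   →  a_0 = 4
92 = 3·27 + 11   →  a_1 = 3
27 = 2·11 + 5   →  a_2 = 2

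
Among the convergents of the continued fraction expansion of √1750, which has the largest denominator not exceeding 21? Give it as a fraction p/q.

251/6

√1750 = [41; 1, 4, 1, 82, …] (period length 4).
Convergents:
  p_0/q_0 = 41/1
  p_1/q_1 = 42/1
  p_2/q_2 = 209/5
  p_3/q_3 = 251/6
  p_4/q_4 = 20791/497
q_3 = 6 ≤ 21 < 497 = q_4, so the answer is 251/6.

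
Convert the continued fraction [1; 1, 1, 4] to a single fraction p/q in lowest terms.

Fold from the inside: start with 4/1.
  1 + 1/4 = 5/4
  1 + 4/5 = 9/5
  1 + 5/9 = 14/9

14/9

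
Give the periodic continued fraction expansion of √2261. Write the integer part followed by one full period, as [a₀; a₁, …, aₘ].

a₀ = ⌊√2261⌋ = 47.
With m₀=0, d₀=1 and mₖ₊₁ = dₖaₖ − mₖ, dₖ₊₁ = (n − mₖ₊₁²)/dₖ, aₖ₊₁ = ⌊(a₀+mₖ₊₁)/dₖ₊₁⌋:
  k=1: m=47, d=52, a=1
  k=2: m=5, d=43, a=1
  k=3: m=38, d=19, a=4
  k=4: m=38, d=43, a=1
  k=5: m=5, d=52, a=1
  k=6: m=47, d=1, a=94
d=1 and a=2a₀=94 at k=6, so the next step gives (m, d) = (47, 52) again — its k=1 value — and the period has length 6.

[47; 1, 1, 4, 1, 1, 94]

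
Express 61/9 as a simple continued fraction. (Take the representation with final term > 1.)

61 = 6·9 + 7
9 = 1·7 + 2
7 = 3·2 + 1
2 = 2·1 + 0  (stop)
So 61/9 = [6; 1, 3, 2].

[6; 1, 3, 2]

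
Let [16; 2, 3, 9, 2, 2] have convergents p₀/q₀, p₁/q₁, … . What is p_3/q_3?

1068/65

Using pₖ = aₖpₖ₋₁ + pₖ₋₂, qₖ = aₖqₖ₋₁ + qₖ₋₂ (with p₋₁=1, p₋₂=0, q₋₁=0, q₋₂=1):
  k=0: a=16, p=16, q=1
  k=1: a=2, p=33, q=2
  k=2: a=3, p=115, q=7
  k=3: a=9, p=1068, q=65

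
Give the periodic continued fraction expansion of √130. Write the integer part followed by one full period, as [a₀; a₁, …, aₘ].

a₀ = ⌊√130⌋ = 11.
With m₀=0, d₀=1 and mₖ₊₁ = dₖaₖ − mₖ, dₖ₊₁ = (n − mₖ₊₁²)/dₖ, aₖ₊₁ = ⌊(a₀+mₖ₊₁)/dₖ₊₁⌋:
  k=1: m=11, d=9, a=2
  k=2: m=7, d=9, a=2
  k=3: m=11, d=1, a=22
d=1 and a=2a₀=22 at k=3, so the next step gives (m, d) = (11, 9) again — its k=1 value — and the period has length 3.

[11; 2, 2, 22]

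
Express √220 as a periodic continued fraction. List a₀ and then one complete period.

a₀ = ⌊√220⌋ = 14.
With m₀=0, d₀=1 and mₖ₊₁ = dₖaₖ − mₖ, dₖ₊₁ = (n − mₖ₊₁²)/dₖ, aₖ₊₁ = ⌊(a₀+mₖ₊₁)/dₖ₊₁⌋:
  k=1: m=14, d=24, a=1
  k=2: m=10, d=5, a=4
  k=3: m=10, d=24, a=1
  k=4: m=14, d=1, a=28
d=1 and a=2a₀=28 at k=4, so the next step gives (m, d) = (14, 24) again — its k=1 value — and the period has length 4.

[14; 1, 4, 1, 28]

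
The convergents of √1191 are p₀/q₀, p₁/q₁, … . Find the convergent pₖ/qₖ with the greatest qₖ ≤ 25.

√1191 = [34; 1, 1, 22, 1, 1, 68, …] (period length 6).
Convergents:
  p_0/q_0 = 34/1
  p_1/q_1 = 35/1
  p_2/q_2 = 69/2
  p_3/q_3 = 1553/45
q_2 = 2 ≤ 25 < 45 = q_3, so the answer is 69/2.

69/2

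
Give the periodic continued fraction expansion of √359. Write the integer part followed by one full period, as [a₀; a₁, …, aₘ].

a₀ = ⌊√359⌋ = 18.
With m₀=0, d₀=1 and mₖ₊₁ = dₖaₖ − mₖ, dₖ₊₁ = (n − mₖ₊₁²)/dₖ, aₖ₊₁ = ⌊(a₀+mₖ₊₁)/dₖ₊₁⌋:
  k=1: m=18, d=35, a=1
  k=2: m=17, d=2, a=17
  k=3: m=17, d=35, a=1
  k=4: m=18, d=1, a=36
d=1 and a=2a₀=36 at k=4, so the next step gives (m, d) = (18, 35) again — its k=1 value — and the period has length 4.

[18; 1, 17, 1, 36]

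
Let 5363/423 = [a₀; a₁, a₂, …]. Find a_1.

1

5363 = 12·423 + 287   →  a_0 = 12
423 = 1·287 + 136   →  a_1 = 1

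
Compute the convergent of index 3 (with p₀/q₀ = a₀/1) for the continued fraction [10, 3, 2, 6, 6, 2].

463/45

Using pₖ = aₖpₖ₋₁ + pₖ₋₂, qₖ = aₖqₖ₋₁ + qₖ₋₂ (with p₋₁=1, p₋₂=0, q₋₁=0, q₋₂=1):
  k=0: a=10, p=10, q=1
  k=1: a=3, p=31, q=3
  k=2: a=2, p=72, q=7
  k=3: a=6, p=463, q=45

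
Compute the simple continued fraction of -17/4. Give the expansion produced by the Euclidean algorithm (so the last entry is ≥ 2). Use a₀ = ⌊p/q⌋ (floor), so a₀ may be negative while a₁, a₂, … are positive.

[-5; 1, 3]

-17 = -5*4 + 3
4 = 1*3 + 1
3 = 3*1 + 0  (stop)
So -17/4 = [-5; 1, 3].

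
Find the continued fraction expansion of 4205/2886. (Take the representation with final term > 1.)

[1; 2, 5, 3, 7, 5, 2]

4205 = 1·2886 + 1319
2886 = 2·1319 + 248
1319 = 5·248 + 79
248 = 3·79 + 11
79 = 7·11 + 2
11 = 5·2 + 1
2 = 2·1 + 0  (stop)
So 4205/2886 = [1; 2, 5, 3, 7, 5, 2].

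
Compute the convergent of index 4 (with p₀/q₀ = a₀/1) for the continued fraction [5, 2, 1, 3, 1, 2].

Using pₖ = aₖpₖ₋₁ + pₖ₋₂, qₖ = aₖqₖ₋₁ + qₖ₋₂ (with p₋₁=1, p₋₂=0, q₋₁=0, q₋₂=1):
  k=0: a=5, p=5, q=1
  k=1: a=2, p=11, q=2
  k=2: a=1, p=16, q=3
  k=3: a=3, p=59, q=11
  k=4: a=1, p=75, q=14

75/14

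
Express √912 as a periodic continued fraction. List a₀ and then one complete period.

[30; 5, 60]

a₀ = ⌊√912⌋ = 30.
With m₀=0, d₀=1 and mₖ₊₁ = dₖaₖ − mₖ, dₖ₊₁ = (n − mₖ₊₁²)/dₖ, aₖ₊₁ = ⌊(a₀+mₖ₊₁)/dₖ₊₁⌋:
  k=1: m=30, d=12, a=5
  k=2: m=30, d=1, a=60
d=1 and a=2a₀=60 at k=2, so the next step gives (m, d) = (30, 12) again — its k=1 value — and the period has length 2.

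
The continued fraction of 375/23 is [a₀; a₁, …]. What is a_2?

3

375 = 16·23 + 7   →  a_0 = 16
23 = 3·7 + 2   →  a_1 = 3
7 = 3·2 + 1   →  a_2 = 3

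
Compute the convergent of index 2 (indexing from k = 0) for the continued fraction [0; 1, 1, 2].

Using pₖ = aₖpₖ₋₁ + pₖ₋₂, qₖ = aₖqₖ₋₁ + qₖ₋₂ (with p₋₁=1, p₋₂=0, q₋₁=0, q₋₂=1):
  k=0: a=0, p=0, q=1
  k=1: a=1, p=1, q=1
  k=2: a=1, p=1, q=2

1/2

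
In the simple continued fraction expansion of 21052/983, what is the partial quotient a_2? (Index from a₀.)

21052 = 21·983 + 409   →  a_0 = 21
983 = 2·409 + 165   →  a_1 = 2
409 = 2·165 + 79   →  a_2 = 2

2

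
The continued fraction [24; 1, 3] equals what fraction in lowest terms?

99/4

Using pₖ = aₖpₖ₋₁ + pₖ₋₂ and qₖ = aₖqₖ₋₁ + qₖ₋₂:
  k=0: a=24, p=24, q=1
  k=1: a=1, p=25, q=1
  k=2: a=3, p=99, q=4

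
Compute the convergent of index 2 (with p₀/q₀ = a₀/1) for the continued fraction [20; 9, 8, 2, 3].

1468/73

Using pₖ = aₖpₖ₋₁ + pₖ₋₂, qₖ = aₖqₖ₋₁ + qₖ₋₂ (with p₋₁=1, p₋₂=0, q₋₁=0, q₋₂=1):
  k=0: a=20, p=20, q=1
  k=1: a=9, p=181, q=9
  k=2: a=8, p=1468, q=73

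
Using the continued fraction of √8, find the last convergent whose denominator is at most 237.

577/204

√8 = [2; 1, 4, …] (period length 2).
Convergents:
  p_0/q_0 = 2/1
  p_1/q_1 = 3/1
  p_2/q_2 = 14/5
  p_3/q_3 = 17/6
  p_4/q_4 = 82/29
  p_5/q_5 = 99/35
  p_6/q_6 = 478/169
  p_7/q_7 = 577/204
  p_8/q_8 = 2786/985
q_7 = 204 ≤ 237 < 985 = q_8, so the answer is 577/204.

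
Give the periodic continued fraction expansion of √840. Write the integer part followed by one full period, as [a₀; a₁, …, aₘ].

a₀ = ⌊√840⌋ = 28.

[28; 1, 56]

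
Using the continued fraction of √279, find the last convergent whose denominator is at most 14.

√279 = [16; 1, 2, 2, 1, 2, 2, 1, 32, …] (period length 8).
Convergents:
  p_0/q_0 = 16/1
  p_1/q_1 = 17/1
  p_2/q_2 = 50/3
  p_3/q_3 = 117/7
  p_4/q_4 = 167/10
  p_5/q_5 = 451/27
q_4 = 10 ≤ 14 < 27 = q_5, so the answer is 167/10.

167/10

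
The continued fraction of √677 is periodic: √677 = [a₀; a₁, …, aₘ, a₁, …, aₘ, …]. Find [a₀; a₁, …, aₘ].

a₀ = ⌊√677⌋ = 26.
With m₀=0, d₀=1 and mₖ₊₁ = dₖaₖ − mₖ, dₖ₊₁ = (n − mₖ₊₁²)/dₖ, aₖ₊₁ = ⌊(a₀+mₖ₊₁)/dₖ₊₁⌋:
  k=1: m=26, d=1, a=52
d=1 and a=2a₀=52 at k=1, so the next step gives (m, d) = (26, 1) again — its k=1 value — and the period has length 1.

[26; 52]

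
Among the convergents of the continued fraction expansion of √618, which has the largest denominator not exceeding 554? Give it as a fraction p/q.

10093/406

√618 = [24; 1, 6, 8, 6, 1, 48, …] (period length 6).
Convergents:
  p_0/q_0 = 24/1
  p_1/q_1 = 25/1
  p_2/q_2 = 174/7
  p_3/q_3 = 1417/57
  p_4/q_4 = 8676/349
  p_5/q_5 = 10093/406
  p_6/q_6 = 493140/19837
q_5 = 406 ≤ 554 < 19837 = q_6, so the answer is 10093/406.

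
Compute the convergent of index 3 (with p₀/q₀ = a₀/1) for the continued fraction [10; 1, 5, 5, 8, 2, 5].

336/31

Using pₖ = aₖpₖ₋₁ + pₖ₋₂, qₖ = aₖqₖ₋₁ + qₖ₋₂ (with p₋₁=1, p₋₂=0, q₋₁=0, q₋₂=1):
  k=0: a=10, p=10, q=1
  k=1: a=1, p=11, q=1
  k=2: a=5, p=65, q=6
  k=3: a=5, p=336, q=31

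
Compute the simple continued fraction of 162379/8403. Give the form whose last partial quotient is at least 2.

[19; 3, 11, 2, 16, 2, 3]

162379 = 19*8403 + 2722
8403 = 3*2722 + 237
2722 = 11*237 + 115
237 = 2*115 + 7
115 = 16*7 + 3
7 = 2*3 + 1
3 = 3*1 + 0  (stop)
So 162379/8403 = [19; 3, 11, 2, 16, 2, 3].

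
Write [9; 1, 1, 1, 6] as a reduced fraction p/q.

193/20

Fold from the inside: start with 6/1.
  1 + 1/6 = 7/6
  1 + 6/7 = 13/7
  1 + 7/13 = 20/13
  9 + 13/20 = 193/20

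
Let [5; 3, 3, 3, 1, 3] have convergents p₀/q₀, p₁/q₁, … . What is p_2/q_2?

53/10

Using pₖ = aₖpₖ₋₁ + pₖ₋₂, qₖ = aₖqₖ₋₁ + qₖ₋₂ (with p₋₁=1, p₋₂=0, q₋₁=0, q₋₂=1):
  k=0: a=5, p=5, q=1
  k=1: a=3, p=16, q=3
  k=2: a=3, p=53, q=10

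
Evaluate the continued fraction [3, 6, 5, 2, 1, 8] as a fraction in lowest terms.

2719/860

Using pₖ = aₖpₖ₋₁ + pₖ₋₂ and qₖ = aₖqₖ₋₁ + qₖ₋₂:
  k=0: a=3, p=3, q=1
  k=1: a=6, p=19, q=6
  k=2: a=5, p=98, q=31
  k=3: a=2, p=215, q=68
  k=4: a=1, p=313, q=99
  k=5: a=8, p=2719, q=860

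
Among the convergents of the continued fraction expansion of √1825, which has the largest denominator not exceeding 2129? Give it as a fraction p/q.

√1825 = [42; 1, 2, 1, 1, 2, 1, 84, …] (period length 7).
Convergents:
  p_0/q_0 = 42/1
  p_1/q_1 = 43/1
  p_2/q_2 = 128/3
  p_3/q_3 = 171/4
  p_4/q_4 = 299/7
  p_5/q_5 = 769/18
  p_6/q_6 = 1068/25
  p_7/q_7 = 90481/2118
  p_8/q_8 = 91549/2143
q_7 = 2118 ≤ 2129 < 2143 = q_8, so the answer is 90481/2118.

90481/2118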